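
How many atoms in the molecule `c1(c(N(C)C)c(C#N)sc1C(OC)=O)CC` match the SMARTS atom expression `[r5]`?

5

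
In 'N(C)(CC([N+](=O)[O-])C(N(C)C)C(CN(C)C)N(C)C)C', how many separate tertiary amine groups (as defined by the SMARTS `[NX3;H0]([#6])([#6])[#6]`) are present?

[NX3;H0]([#6])([#6])[#6] is the SMARTS for a tertiary amine: a trivalent nitrogen with no H, bonded to three carbons.
The molecule carries 4 separate instances of a dimethylamino group (-N(CH3)2) meeting every constraint; each maps to a distinct set of atoms, giving 4 matches.

4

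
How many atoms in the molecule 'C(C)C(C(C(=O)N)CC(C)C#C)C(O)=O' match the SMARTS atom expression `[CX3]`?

2

The query [CX3] means: C with X3: aliphatic carbon with exactly 3 total connections.
Check the 15 heavy atoms by environment: 7× C (X4) → no; 2× C (X3) → match; 2× O (X1) → no; 1× N (X3) → no; 1× O (X2) → no; 2× C (X2) → no.
That gives 2 matching atoms.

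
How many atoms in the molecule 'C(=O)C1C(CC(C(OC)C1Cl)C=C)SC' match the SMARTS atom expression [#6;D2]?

The query [#6;D2] means: any carbon bonded to exactly two heavy atoms.
Check the 15 heavy atoms by environment: 5× C (D3) → no; 3× C (D2) → match; 1× O (D2) → no; 3× C (D1) → no; 1× S (D2) → no; 1× Cl (D1) → no; 1× O (D1) → no.
That gives 3 matching atoms.

3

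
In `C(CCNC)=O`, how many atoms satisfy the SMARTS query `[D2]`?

4

Check the 6 heavy atoms by environment: 3× C (D2) → match; 1× O (D1) → no; 1× N (D2) → match; 1× C (D1) → no.
Summing the matching environments: 3 + 1 = 4 matching atoms.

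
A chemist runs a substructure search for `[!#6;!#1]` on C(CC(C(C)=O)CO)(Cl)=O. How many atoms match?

The query [!#6;!#1] means: not carbon and not hydrogen — any heteroatom.
Check the 10 heavy atoms by environment: 6× C → no; 3× O → match; 1× Cl → match.
Summing the matching environments: 3 + 1 = 4 matching atoms.

4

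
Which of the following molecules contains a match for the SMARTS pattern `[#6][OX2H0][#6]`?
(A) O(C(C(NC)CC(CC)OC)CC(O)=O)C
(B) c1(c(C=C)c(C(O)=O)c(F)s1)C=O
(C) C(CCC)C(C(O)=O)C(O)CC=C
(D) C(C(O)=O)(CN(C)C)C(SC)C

[#6][OX2H0][#6] describes an aliphatic oxygen bridging two carbons with no H on the oxygen (an ether).
(A) contains a methoxy ether (-OCH3), which satisfies every atom and bond constraint.
(B) has a carboxylic acid group (-C(=O)OH) but the -OH oxygen has H1; the =O is OX1, not OX2.
(C) has a hydroxyl group (-OH) but the oxygen has H1, not H0 bridging two carbons.
(D) has a carboxylic acid group (-C(=O)OH) but the -OH oxygen has H1; the =O is OX1, not OX2.
So the answer is (A).

A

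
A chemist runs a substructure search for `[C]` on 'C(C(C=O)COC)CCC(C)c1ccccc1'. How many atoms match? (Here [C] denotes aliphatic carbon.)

The query [C] means: uppercase C matches aliphatic (non-aromatic) carbon only.
Check the 17 heavy atoms by environment: 9× C → match; 2× O → no; 6× c (aromatic) → no.
That gives 9 matching atoms.

9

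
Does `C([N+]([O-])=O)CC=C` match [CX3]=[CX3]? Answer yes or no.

The pattern [CX3]=[CX3] describes a non-aromatic C=C double bond between two sp2 carbons — an alkene.
The molecule carries a vinyl group (-CH=CH2), whose atoms satisfy every constraint of the query, so the pattern matches.

Yes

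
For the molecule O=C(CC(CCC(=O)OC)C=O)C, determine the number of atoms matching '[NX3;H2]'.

0

The query [NX3;H2] means: aliphatic N with 3 total connections, two of them H — an -NH2 nitrogen (amine or amide).
Check the 13 heavy atoms by environment: 3× C (H2, X4) → no; 1× C (H1, X4) → no; 1× C (H1, X3) → no; 3× O (H0, X1) → no; 2× C (H0, X3) → no; 1× O (H0, X2) → no; 2× C (H3, X4) → no.
No environment satisfies the query, so 0 matching atoms.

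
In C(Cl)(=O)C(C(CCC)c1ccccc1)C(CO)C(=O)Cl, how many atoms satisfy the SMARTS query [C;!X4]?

2

The query [C;!X4] means: aliphatic carbon that does not have four total connections.
Check the 20 heavy atoms by environment: 7× C (X4) → no; 1× O (X2) → no; 6× c (aromatic, X3) → no; 2× C (X3) → match; 2× O (X1) → no; 2× Cl (X1) → no.
That gives 2 matching atoms.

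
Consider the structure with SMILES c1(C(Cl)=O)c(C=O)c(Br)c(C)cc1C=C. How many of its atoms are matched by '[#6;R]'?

6

Check the 15 heavy atoms by environment: 6× c (aromatic, in 6-ring) → match; 1× Br (acyclic) → no; 5× C (acyclic) → no; 2× O (acyclic) → no; 1× Cl (acyclic) → no.
That gives 6 matching atoms.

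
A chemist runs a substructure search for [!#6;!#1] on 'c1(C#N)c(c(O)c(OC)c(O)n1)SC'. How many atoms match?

6

The query [!#6;!#1] means: not carbon and not hydrogen — any heteroatom.
Check the 14 heavy atoms by environment: 1× n (aromatic) → match; 5× c (aromatic) → no; 1× S → match; 3× C → no; 1× N → match; 3× O → match.
Summing the matching environments: 1 + 1 + 1 + 3 = 6 matching atoms.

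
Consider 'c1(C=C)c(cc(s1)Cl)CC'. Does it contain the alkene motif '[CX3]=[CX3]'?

The pattern [CX3]=[CX3] describes a non-aromatic C=C double bond between two sp2 carbons — an alkene.
The molecule carries a vinyl group (-CH=CH2), whose atoms satisfy every constraint of the query, so the pattern matches.

Yes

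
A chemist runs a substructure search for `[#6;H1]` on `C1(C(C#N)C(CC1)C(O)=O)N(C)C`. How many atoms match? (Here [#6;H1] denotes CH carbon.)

3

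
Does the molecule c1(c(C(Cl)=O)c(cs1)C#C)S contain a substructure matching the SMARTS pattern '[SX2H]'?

Yes

The pattern [SX2H] describes an aliphatic sulfur with two connections, one being H — a thiol.
The molecule carries a thiol (-SH), whose atoms satisfy every constraint of the query, so the pattern matches.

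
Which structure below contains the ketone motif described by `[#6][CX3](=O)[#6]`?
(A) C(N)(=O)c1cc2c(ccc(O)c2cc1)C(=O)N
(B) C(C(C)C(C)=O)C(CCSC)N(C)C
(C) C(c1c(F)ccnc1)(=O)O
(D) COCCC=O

[#6][CX3](=O)[#6] describes a carbonyl carbon (no H) flanked by two carbons (a ketone).
(A) has a primary amide (-C(=O)NH2) but one neighbour of the carbonyl carbon is N, not C.
(B) contains an acetyl/ketone group (-C(=O)CH3), which satisfies every atom and bond constraint.
(C) has a carboxylic acid group (-C(=O)OH) but one neighbour of the carbonyl carbon is O, not C.
(D) has an aldehyde (-CHO) but the carbonyl carbon has H1, so it is not flanked by two carbons.
So the answer is (B).

B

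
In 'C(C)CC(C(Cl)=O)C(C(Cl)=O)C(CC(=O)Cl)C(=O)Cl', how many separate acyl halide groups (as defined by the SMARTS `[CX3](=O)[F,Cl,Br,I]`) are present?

4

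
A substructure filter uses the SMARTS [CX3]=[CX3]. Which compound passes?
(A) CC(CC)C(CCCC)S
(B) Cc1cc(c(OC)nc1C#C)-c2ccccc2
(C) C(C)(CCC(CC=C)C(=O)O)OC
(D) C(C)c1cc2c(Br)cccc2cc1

[CX3]=[CX3] describes a non-aromatic C=C double bond between two sp2 carbons (an alkene).
(A) has an ethyl group (-CH2CH3) but its C-C bond is a single bond between CX4 carbons, not CX3=CX3.
(B) has an ethynyl group (-C#CH) but the C-C bond is a triple bond, not a double bond.
(C) contains a vinyl group (-CH=CH2), which satisfies every atom and bond constraint.
(D) has an ethyl group (-CH2CH3) but its C-C bond is a single bond between CX4 carbons, not CX3=CX3.
So the answer is (C).

C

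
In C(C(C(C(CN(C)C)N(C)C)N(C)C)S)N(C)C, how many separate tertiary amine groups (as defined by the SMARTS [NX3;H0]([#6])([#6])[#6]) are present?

4

[NX3;H0]([#6])([#6])[#6] is the SMARTS for a tertiary amine: a trivalent nitrogen with no H, bonded to three carbons.
The molecule carries 4 separate instances of a dimethylamino group (-N(CH3)2) meeting every constraint; each maps to a distinct set of atoms, giving 4 matches.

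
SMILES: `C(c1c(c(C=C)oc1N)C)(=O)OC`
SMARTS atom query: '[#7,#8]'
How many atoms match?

4

Check the 13 heavy atoms by environment: 1× o (aromatic) → match; 4× c (aromatic) → no; 1× N → match; 5× C → no; 2× O → match.
Summing the matching environments: 1 + 1 + 2 = 4 matching atoms.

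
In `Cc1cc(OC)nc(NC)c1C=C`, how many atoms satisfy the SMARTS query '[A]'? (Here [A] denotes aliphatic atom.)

Check the 13 heavy atoms by environment: 1× n (aromatic) → no; 5× c (aromatic) → no; 5× C → match; 1× N → match; 1× O → match.
Summing the matching environments: 5 + 1 + 1 = 7 matching atoms.

7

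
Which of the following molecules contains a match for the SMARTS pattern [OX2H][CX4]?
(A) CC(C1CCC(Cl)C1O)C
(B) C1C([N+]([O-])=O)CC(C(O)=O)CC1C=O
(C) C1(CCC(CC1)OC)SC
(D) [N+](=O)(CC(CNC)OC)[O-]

A

[OX2H][CX4] describes a hydroxyl oxygen bound to an sp3 (X4) carbon (an aliphatic alcohol).
(A) contains a hydroxyl group (-OH), which satisfies every atom and bond constraint.
(B) has a carboxylic acid group (-C(=O)OH) but the -OH is on a CX3 carbonyl carbon, not a CX4 carbon.
(C) has a methoxy ether (-OCH3) but the oxygen has H0 (ether), not H1.
(D) has a methoxy ether (-OCH3) but the oxygen has H0 (ether), not H1.
So the answer is (A).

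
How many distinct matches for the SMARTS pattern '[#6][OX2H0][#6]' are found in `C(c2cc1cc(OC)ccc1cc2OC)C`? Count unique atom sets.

2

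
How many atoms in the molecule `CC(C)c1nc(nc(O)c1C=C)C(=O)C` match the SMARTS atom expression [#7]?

Check the 15 heavy atoms by environment: 2× n (aromatic) → match; 4× c (aromatic) → no; 7× C → no; 2× O → no.
That gives 2 matching atoms.

2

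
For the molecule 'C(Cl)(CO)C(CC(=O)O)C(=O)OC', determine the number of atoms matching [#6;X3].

The query [#6;X3] means: any carbon (aromatic or not) with three total connections.
Check the 13 heavy atoms by environment: 5× C (X4) → no; 1× Cl (X1) → no; 2× C (X3) → match; 2× O (X1) → no; 3× O (X2) → no.
That gives 2 matching atoms.

2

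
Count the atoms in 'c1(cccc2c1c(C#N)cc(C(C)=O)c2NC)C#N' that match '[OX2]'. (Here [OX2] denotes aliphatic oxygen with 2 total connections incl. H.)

0

The query [OX2] means: aliphatic oxygen with two total connections — ether, hydroxyl, or ester single-bond O.
Check the 19 heavy atoms by environment: 10× c (aromatic, X3) → no; 1× C (X3) → no; 1× O (X1) → no; 2× C (X4) → no; 2× C (X2) → no; 2× N (X1) → no; 1× N (X3) → no.
No environment satisfies the query, so 0 matching atoms.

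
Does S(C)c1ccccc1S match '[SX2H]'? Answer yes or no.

Yes

The pattern [SX2H] describes an aliphatic sulfur with two connections, one being H — a thiol.
The molecule carries a thiol (-SH), whose atoms satisfy every constraint of the query, so the pattern matches.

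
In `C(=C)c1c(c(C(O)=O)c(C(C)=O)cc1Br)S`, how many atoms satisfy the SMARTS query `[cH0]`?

5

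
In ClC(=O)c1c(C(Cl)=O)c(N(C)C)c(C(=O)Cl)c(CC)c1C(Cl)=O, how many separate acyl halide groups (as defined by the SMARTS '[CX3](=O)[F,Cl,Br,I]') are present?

4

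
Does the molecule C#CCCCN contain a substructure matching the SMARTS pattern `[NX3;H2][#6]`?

Yes

The pattern [NX3;H2][#6] describes a trivalent nitrogen with two H attached to carbon — a primary amine.
The molecule carries a primary amino group (-NH2), whose atoms satisfy every constraint of the query, so the pattern matches.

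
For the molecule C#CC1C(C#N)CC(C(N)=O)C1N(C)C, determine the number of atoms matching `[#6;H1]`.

The query [#6;H1] means: any carbon bearing exactly one hydrogen.
Check the 15 heavy atoms by environment: 5× C (H1) → match; 1× C (H2) → no; 2× N (H0) → no; 2× C (H3) → no; 3× C (H0) → no; 1× O (H0) → no; 1× N (H2) → no.
That gives 5 matching atoms.

5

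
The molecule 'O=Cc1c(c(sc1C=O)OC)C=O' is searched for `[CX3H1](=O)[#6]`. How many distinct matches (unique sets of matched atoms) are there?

3

[CX3H1](=O)[#6] is the SMARTS for an aldehyde: an sp2 carbon with one H, double-bonded to O and single-bonded to carbon.
The molecule carries 3 separate instances of an aldehyde (-CHO) meeting every constraint; each maps to a distinct set of atoms, giving 3 matches.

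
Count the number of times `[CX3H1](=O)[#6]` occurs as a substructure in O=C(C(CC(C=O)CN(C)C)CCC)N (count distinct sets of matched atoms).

[CX3H1](=O)[#6] is the SMARTS for an aldehyde: an sp2 carbon with one H, double-bonded to O and single-bonded to carbon.
Exactly one fragment in the molecule meets all constraints, giving 1 match.

1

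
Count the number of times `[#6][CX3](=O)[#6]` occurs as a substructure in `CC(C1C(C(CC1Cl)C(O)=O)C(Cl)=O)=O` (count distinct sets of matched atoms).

[#6][CX3](=O)[#6] is the SMARTS for a ketone: a carbonyl carbon (no H) flanked by two carbons.
Exactly one fragment in the molecule meets all constraints, giving 1 match.

1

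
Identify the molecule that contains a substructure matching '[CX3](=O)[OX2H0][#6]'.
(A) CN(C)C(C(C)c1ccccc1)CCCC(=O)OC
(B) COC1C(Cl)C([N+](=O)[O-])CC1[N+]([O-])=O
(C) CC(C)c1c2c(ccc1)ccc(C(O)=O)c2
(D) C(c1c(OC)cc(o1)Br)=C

A

[CX3](=O)[OX2H0][#6] describes a carbonyl carbon bonded to an oxygen that is itself bonded to carbon (no H on that O) (an ester).
(A) contains a methyl-ester group (-C(=O)OCH3), which satisfies every atom and bond constraint.
(B) has a methoxy ether (-OCH3) but the ether oxygen is not adjacent to a C=O carbon.
(C) has a carboxylic acid group (-C(=O)OH) but the singly-bonded O carries H (OX2H1, not H0).
(D) has a methoxy ether (-OCH3) but the ether oxygen is not adjacent to a C=O carbon.
So the answer is (A).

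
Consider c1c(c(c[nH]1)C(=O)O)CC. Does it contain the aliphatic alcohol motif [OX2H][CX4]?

The pattern [OX2H][CX4] describes a hydroxyl oxygen bound to an sp3 (X4) carbon — an aliphatic alcohol.
The closest candidate here is a carboxylic acid group (-C(=O)OH), but the -OH is on a CX3 carbonyl carbon, not a CX4 carbon. No other fragment satisfies the full query, so there is no match.

No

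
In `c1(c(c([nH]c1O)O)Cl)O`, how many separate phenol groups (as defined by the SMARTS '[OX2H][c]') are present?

[OX2H][c] is the SMARTS for a phenol: a hydroxyl oxygen attached to an aromatic carbon.
The molecule carries 3 separate instances of a hydroxyl group (-OH) meeting every constraint; each maps to a distinct set of atoms, giving 3 matches.

3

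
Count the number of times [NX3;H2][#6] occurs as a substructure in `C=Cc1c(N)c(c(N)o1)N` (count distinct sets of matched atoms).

3

[NX3;H2][#6] is the SMARTS for a primary amine: a trivalent nitrogen with two H attached to carbon.
The molecule carries 3 separate instances of a primary amino group (-NH2) meeting every constraint; each maps to a distinct set of atoms, giving 3 matches.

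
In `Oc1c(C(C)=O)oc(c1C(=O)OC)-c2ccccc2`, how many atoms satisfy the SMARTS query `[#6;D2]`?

5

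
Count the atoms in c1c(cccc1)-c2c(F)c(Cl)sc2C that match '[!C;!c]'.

3

The query [!C;!c] means: neither aliphatic nor aromatic carbon — same as [!#6].
Check the 14 heavy atoms by environment: 1× s (aromatic) → match; 10× c (aromatic) → no; 1× F → match; 1× Cl → match; 1× C → no.
Summing the matching environments: 1 + 1 + 1 = 3 matching atoms.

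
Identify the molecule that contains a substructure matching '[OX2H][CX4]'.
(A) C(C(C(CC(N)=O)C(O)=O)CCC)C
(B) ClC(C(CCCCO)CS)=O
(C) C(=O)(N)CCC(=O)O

[OX2H][CX4] describes a hydroxyl oxygen bound to an sp3 (X4) carbon (an aliphatic alcohol).
(A) has a carboxylic acid group (-C(=O)OH) but the -OH is on a CX3 carbonyl carbon, not a CX4 carbon.
(B) contains a hydroxyl group (-OH), which satisfies every atom and bond constraint.
(C) has a carboxylic acid group (-C(=O)OH) but the -OH is on a CX3 carbonyl carbon, not a CX4 carbon.
So the answer is (B).

B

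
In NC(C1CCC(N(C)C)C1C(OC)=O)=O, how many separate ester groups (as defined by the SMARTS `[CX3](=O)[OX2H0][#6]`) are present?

[CX3](=O)[OX2H0][#6] is the SMARTS for an ester: a carbonyl carbon bonded to an oxygen that is itself bonded to carbon (no H on that O).
Exactly one fragment in the molecule meets all constraints, giving 1 match.

1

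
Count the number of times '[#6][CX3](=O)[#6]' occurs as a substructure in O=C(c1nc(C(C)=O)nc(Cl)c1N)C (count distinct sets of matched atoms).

[#6][CX3](=O)[#6] is the SMARTS for a ketone: a carbonyl carbon (no H) flanked by two carbons.
The molecule carries 2 separate instances of an acetyl/ketone group (-C(=O)CH3) meeting every constraint; each maps to a distinct set of atoms, giving 2 matches.

2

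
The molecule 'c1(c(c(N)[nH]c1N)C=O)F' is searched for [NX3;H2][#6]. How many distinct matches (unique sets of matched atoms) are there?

[NX3;H2][#6] is the SMARTS for a primary amine: a trivalent nitrogen with two H attached to carbon.
The molecule carries 2 separate instances of a primary amino group (-NH2) meeting every constraint; each maps to a distinct set of atoms, giving 2 matches.

2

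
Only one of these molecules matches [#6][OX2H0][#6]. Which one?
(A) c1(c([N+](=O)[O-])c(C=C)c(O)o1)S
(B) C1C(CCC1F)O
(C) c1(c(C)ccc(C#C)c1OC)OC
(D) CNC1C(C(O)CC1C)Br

C

[#6][OX2H0][#6] describes an aliphatic oxygen bridging two carbons with no H on the oxygen (an ether).
(A) has a hydroxyl group (-OH) but the oxygen has H1, not H0 bridging two carbons.
(B) has a hydroxyl group (-OH) but the oxygen has H1, not H0 bridging two carbons.
(C) contains a methoxy ether (-OCH3), which satisfies every atom and bond constraint.
(D) has a hydroxyl group (-OH) but the oxygen has H1, not H0 bridging two carbons.
So the answer is (C).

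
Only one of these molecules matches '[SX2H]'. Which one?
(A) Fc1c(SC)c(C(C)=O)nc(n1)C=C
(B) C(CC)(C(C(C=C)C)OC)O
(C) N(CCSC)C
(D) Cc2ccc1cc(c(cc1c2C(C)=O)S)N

D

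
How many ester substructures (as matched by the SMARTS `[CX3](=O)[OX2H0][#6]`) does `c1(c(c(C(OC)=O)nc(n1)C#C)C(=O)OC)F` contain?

2

[CX3](=O)[OX2H0][#6] is the SMARTS for an ester: a carbonyl carbon bonded to an oxygen that is itself bonded to carbon (no H on that O).
The molecule carries 2 separate instances of a methyl-ester group (-C(=O)OCH3) meeting every constraint; each maps to a distinct set of atoms, giving 2 matches.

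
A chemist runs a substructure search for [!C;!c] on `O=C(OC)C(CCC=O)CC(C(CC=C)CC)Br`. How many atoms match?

The query [!C;!c] means: neither aliphatic nor aromatic carbon — same as [!#6].
Check the 18 heavy atoms by environment: 14× C → no; 3× O → match; 1× Br → match.
Summing the matching environments: 3 + 1 = 4 matching atoms.

4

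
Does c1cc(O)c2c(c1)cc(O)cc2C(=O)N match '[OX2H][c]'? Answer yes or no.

Yes

The pattern [OX2H][c] describes a hydroxyl oxygen attached to an aromatic carbon — a phenol.
The molecule carries a hydroxyl group (-OH), whose atoms satisfy every constraint of the query, so the pattern matches.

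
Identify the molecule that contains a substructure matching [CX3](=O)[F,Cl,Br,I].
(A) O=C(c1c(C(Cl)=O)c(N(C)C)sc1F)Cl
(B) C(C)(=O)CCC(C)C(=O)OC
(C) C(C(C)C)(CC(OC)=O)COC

[CX3](=O)[F,Cl,Br,I] describes a carbonyl carbon bonded to a halogen (an acyl halide).
(A) contains an acyl chloride (-C(=O)Cl), which satisfies every atom and bond constraint.
(B) has a methyl-ester group (-C(=O)OCH3) but the carbonyl is bonded to -O-C, not to a halogen.
(C) has a methyl-ester group (-C(=O)OCH3) but the carbonyl is bonded to -O-C, not to a halogen.
So the answer is (A).

A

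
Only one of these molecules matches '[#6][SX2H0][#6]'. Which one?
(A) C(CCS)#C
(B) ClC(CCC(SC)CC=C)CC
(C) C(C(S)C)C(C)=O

B

[#6][SX2H0][#6] describes an aliphatic sulfur bridging two carbons with no H on the sulfur (a thioether).
(A) has a thiol (-SH) but the sulfur has H1, not H0 bridging two carbons.
(B) contains a methylthio ether (-SCH3), which satisfies every atom and bond constraint.
(C) has a thiol (-SH) but the sulfur has H1, not H0 bridging two carbons.
So the answer is (B).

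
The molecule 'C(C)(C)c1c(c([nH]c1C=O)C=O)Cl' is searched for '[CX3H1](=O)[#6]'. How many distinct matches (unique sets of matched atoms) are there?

2

[CX3H1](=O)[#6] is the SMARTS for an aldehyde: an sp2 carbon with one H, double-bonded to O and single-bonded to carbon.
The molecule carries 2 separate instances of an aldehyde (-CHO) meeting every constraint; each maps to a distinct set of atoms, giving 2 matches.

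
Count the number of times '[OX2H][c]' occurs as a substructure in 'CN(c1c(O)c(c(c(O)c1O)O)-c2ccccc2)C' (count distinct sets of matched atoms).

4

[OX2H][c] is the SMARTS for a phenol: a hydroxyl oxygen attached to an aromatic carbon.
The molecule carries 4 separate instances of a hydroxyl group (-OH) meeting every constraint; each maps to a distinct set of atoms, giving 4 matches.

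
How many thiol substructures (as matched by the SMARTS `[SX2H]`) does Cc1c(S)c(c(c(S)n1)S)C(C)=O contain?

[SX2H] is the SMARTS for a thiol: an aliphatic sulfur with two connections, one being H.
The molecule carries 3 separate instances of a thiol (-SH) meeting every constraint; each maps to a distinct set of atoms, giving 3 matches.

3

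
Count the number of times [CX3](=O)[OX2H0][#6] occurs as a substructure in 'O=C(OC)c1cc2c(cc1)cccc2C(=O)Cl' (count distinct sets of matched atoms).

1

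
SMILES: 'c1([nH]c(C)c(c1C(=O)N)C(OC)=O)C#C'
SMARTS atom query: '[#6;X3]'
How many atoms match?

Check the 15 heavy atoms by environment: 1× n (aromatic, X3) → no; 4× c (aromatic, X3) → match; 2× C (X2) → no; 2× C (X3) → match; 2× O (X1) → no; 1× N (X3) → no; 1× O (X2) → no; 2× C (X4) → no.
Summing the matching environments: 4 + 2 = 6 matching atoms.

6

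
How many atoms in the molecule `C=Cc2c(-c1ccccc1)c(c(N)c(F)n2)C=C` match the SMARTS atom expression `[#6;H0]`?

6

Check the 18 heavy atoms by environment: 1× n (aromatic, H0) → no; 6× c (aromatic, H0) → match; 5× c (aromatic, H1) → no; 1× F (H0) → no; 2× C (H1) → no; 2× C (H2) → no; 1× N (H2) → no.
That gives 6 matching atoms.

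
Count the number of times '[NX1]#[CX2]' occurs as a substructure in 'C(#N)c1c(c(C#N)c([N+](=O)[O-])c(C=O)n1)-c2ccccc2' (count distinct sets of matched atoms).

[NX1]#[CX2] is the SMARTS for a nitrile: a nitrogen triple-bonded to a two-connected carbon.
The molecule carries 2 separate instances of a nitrile (-C#N) meeting every constraint; each maps to a distinct set of atoms, giving 2 matches.

2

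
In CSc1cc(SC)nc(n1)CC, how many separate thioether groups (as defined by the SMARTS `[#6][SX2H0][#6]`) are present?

[#6][SX2H0][#6] is the SMARTS for a thioether: an aliphatic sulfur bridging two carbons with no H on the sulfur.
The molecule carries 2 separate instances of a methylthio ether (-SCH3) meeting every constraint; each maps to a distinct set of atoms, giving 2 matches.

2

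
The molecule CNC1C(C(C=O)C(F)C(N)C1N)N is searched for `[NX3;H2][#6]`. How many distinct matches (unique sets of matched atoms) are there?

3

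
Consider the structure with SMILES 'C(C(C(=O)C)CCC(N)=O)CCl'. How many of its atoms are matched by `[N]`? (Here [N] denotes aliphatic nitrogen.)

Check the 12 heavy atoms by environment: 8× C → no; 2× O → no; 1× N → match; 1× Cl → no.
That gives 1 matching atom.

1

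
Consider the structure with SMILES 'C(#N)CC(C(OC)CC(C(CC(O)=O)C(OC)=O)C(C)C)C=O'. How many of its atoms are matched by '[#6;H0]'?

3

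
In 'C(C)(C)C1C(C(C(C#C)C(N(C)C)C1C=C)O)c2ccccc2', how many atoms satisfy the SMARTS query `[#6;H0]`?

2

The query [#6;H0] means: any carbon with no attached hydrogen.
Check the 23 heavy atoms by environment: 9× C (H1) → no; 1× C (H2) → no; 1× c (aromatic, H0) → match; 5× c (aromatic, H1) → no; 4× C (H3) → no; 1× C (H0) → match; 1× N (H0) → no; 1× O (H1) → no.
Summing the matching environments: 1 + 1 = 2 matching atoms.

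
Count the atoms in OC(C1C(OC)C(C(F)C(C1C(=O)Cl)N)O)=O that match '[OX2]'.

3

The query [OX2] means: aliphatic oxygen with two total connections — ether, hydroxyl, or ester single-bond O.
Check the 17 heavy atoms by environment: 7× C (X4) → no; 3× O (X2) → match; 2× C (X3) → no; 2× O (X1) → no; 1× Cl (X1) → no; 1× F (X1) → no; 1× N (X3) → no.
That gives 3 matching atoms.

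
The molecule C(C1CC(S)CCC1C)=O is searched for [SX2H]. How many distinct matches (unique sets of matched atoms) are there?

[SX2H] is the SMARTS for a thiol: an aliphatic sulfur with two connections, one being H.
Exactly one fragment in the molecule meets all constraints, giving 1 match.

1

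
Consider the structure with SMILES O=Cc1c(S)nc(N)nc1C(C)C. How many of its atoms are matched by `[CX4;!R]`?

3

The query [CX4;!R] means: aliphatic carbon with four total connections, not in a ring.
Check the 13 heavy atoms by environment: 2× n (aromatic, X2, in 6-ring) → no; 4× c (aromatic, X3, in 6-ring) → no; 1× S (X2, acyclic) → no; 1× N (X3, acyclic) → no; 1× C (X3, acyclic) → no; 1× O (X1, acyclic) → no; 3× C (X4, acyclic) → match.
That gives 3 matching atoms.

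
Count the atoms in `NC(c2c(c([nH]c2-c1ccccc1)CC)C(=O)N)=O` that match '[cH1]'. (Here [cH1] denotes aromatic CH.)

5

The query [cH1] means: aromatic carbon bearing exactly one hydrogen.
Check the 19 heavy atoms by environment: 1× n (aromatic, H1) → no; 5× c (aromatic, H0) → no; 2× C (H0) → no; 2× O (H0) → no; 2× N (H2) → no; 5× c (aromatic, H1) → match; 1× C (H2) → no; 1× C (H3) → no.
That gives 5 matching atoms.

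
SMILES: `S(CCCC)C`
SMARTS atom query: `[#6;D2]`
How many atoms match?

3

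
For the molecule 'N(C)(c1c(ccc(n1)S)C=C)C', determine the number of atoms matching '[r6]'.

The query [r6] means: r6 matches atoms in a six-membered ring.
Check the 12 heavy atoms by environment: 1× n (aromatic, in 6-ring) → match; 5× c (aromatic, in 6-ring) → match; 1× N (acyclic) → no; 4× C (acyclic) → no; 1× S (acyclic) → no.
Summing the matching environments: 1 + 5 = 6 matching atoms.

6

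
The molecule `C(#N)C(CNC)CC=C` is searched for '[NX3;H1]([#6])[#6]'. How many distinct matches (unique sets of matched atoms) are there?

1

[NX3;H1]([#6])[#6] is the SMARTS for a secondary amine: a trivalent nitrogen with one H, bonded to two carbons.
Exactly one fragment in the molecule meets all constraints, giving 1 match.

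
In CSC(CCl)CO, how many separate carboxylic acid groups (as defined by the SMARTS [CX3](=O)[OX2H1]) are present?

[CX3](=O)[OX2H1] is the SMARTS for a carboxylic acid: an sp2 carbon double-bonded to O and single-bonded to an -OH oxygen.
No fragment in the molecule satisfies every constraint, giving 0 matches.

0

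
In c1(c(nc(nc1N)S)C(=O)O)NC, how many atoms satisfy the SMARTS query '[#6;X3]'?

5

The query [#6;X3] means: any carbon (aromatic or not) with three total connections.
Check the 13 heavy atoms by environment: 2× n (aromatic, X2) → no; 4× c (aromatic, X3) → match; 2× N (X3) → no; 1× C (X4) → no; 1× S (X2) → no; 1× C (X3) → match; 1× O (X1) → no; 1× O (X2) → no.
Summing the matching environments: 4 + 1 = 5 matching atoms.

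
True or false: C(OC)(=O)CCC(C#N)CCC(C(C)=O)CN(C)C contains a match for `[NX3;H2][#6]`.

The pattern [NX3;H2][#6] describes a trivalent nitrogen with two H attached to carbon — a primary amine.
The closest candidate here is a dimethylamino group (-N(CH3)2), but the nitrogen has H0, not H2. No other fragment satisfies the full query, so there is no match.

False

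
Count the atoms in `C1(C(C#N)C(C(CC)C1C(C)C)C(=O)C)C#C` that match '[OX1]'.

1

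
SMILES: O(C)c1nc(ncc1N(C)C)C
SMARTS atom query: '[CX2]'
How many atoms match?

0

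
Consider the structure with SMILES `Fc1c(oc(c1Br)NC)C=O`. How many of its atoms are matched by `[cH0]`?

4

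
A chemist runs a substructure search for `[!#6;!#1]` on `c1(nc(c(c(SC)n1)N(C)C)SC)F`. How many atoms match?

6

Check the 14 heavy atoms by environment: 2× n (aromatic) → match; 4× c (aromatic) → no; 2× S → match; 4× C → no; 1× N → match; 1× F → match.
Summing the matching environments: 2 + 2 + 1 + 1 = 6 matching atoms.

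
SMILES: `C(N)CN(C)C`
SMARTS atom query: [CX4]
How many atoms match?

4

Check the 6 heavy atoms by environment: 4× C (X4) → match; 2× N (X3) → no.
That gives 4 matching atoms.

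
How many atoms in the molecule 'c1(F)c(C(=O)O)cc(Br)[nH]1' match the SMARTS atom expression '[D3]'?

The query [D3] means: atom with exactly three heavy-atom neighbours.
Check the 10 heavy atoms by environment: 1× n (aromatic, D2) → no; 3× c (aromatic, D3) → match; 1× c (aromatic, D2) → no; 1× C (D3) → match; 2× O (D1) → no; 1× F (D1) → no; 1× Br (D1) → no.
Summing the matching environments: 3 + 1 = 4 matching atoms.

4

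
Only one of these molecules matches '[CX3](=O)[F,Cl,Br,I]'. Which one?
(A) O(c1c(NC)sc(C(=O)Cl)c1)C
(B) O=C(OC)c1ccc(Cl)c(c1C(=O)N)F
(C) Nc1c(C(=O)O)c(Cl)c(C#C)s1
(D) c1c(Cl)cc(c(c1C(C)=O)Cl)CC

A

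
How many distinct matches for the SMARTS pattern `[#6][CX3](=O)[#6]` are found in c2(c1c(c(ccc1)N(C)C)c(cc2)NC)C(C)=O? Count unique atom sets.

1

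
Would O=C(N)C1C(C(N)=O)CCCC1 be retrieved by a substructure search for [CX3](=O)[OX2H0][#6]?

No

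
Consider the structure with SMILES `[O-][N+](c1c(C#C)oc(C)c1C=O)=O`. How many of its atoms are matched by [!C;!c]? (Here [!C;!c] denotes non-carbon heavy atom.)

5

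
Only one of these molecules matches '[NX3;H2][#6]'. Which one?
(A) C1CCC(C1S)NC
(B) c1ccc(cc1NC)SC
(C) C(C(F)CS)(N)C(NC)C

[NX3;H2][#6] describes a trivalent nitrogen with two H attached to carbon (a primary amine).
(A) has an N-methylamino group (-NHCH3) but the nitrogen bears two carbons and only one H (H1), not H2.
(B) has an N-methylamino group (-NHCH3) but the nitrogen bears two carbons and only one H (H1), not H2.
(C) contains a primary amino group (-NH2), which satisfies every atom and bond constraint.
So the answer is (C).

C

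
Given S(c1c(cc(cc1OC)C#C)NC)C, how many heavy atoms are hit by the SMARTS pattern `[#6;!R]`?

5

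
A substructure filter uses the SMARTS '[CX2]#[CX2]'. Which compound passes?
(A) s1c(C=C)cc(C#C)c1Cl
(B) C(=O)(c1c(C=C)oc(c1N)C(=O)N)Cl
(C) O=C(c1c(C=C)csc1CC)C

A

[CX2]#[CX2] describes a carbon-carbon triple bond (an alkyne).
(A) contains an ethynyl group (-C#CH), which satisfies every atom and bond constraint.
(B) has a vinyl group (-CH=CH2) but the C=C is a double bond; both carbons are CX3, not CX2.
(C) has a vinyl group (-CH=CH2) but the C=C is a double bond; both carbons are CX3, not CX2.
So the answer is (A).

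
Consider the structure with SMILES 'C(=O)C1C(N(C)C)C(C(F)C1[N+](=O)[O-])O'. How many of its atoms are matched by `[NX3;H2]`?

0

Check the 15 heavy atoms by environment: 5× C (H1, X4) → no; 1× O (H1, X2) → no; 1× N (charge +1, H0, X3) → no; 1× O (charge -1, H0, X1) → no; 2× O (H0, X1) → no; 1× N (H0, X3) → no; 2× C (H3, X4) → no; 1× C (H1, X3) → no; 1× F (H0, X1) → no.
No environment satisfies the query, so 0 matching atoms.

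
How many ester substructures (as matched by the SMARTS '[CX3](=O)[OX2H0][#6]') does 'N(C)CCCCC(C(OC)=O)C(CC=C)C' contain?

[CX3](=O)[OX2H0][#6] is the SMARTS for an ester: a carbonyl carbon bonded to an oxygen that is itself bonded to carbon (no H on that O).
Exactly one fragment in the molecule meets all constraints, giving 1 match.

1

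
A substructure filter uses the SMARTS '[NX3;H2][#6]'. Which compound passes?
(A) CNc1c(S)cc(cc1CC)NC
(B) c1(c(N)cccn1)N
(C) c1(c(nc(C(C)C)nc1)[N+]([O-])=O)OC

B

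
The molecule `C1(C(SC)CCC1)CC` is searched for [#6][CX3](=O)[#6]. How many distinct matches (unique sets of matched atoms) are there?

0

[#6][CX3](=O)[#6] is the SMARTS for a ketone: a carbonyl carbon (no H) flanked by two carbons.
No fragment in the molecule satisfies every constraint, giving 0 matches.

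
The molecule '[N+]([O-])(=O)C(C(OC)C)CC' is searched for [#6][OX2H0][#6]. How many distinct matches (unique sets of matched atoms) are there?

1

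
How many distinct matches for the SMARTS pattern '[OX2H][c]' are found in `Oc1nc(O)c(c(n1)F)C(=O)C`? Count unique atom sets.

2

[OX2H][c] is the SMARTS for a phenol: a hydroxyl oxygen attached to an aromatic carbon.
The molecule carries 2 separate instances of a hydroxyl group (-OH) meeting every constraint; each maps to a distinct set of atoms, giving 2 matches.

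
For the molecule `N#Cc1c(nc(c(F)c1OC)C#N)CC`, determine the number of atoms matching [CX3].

0

Check the 15 heavy atoms by environment: 1× n (aromatic, X2) → no; 5× c (aromatic, X3) → no; 2× C (X2) → no; 2× N (X1) → no; 1× O (X2) → no; 3× C (X4) → no; 1× F (X1) → no.
No environment satisfies the query, so 0 matching atoms.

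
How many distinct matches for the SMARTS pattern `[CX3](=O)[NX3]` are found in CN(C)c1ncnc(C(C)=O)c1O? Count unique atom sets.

0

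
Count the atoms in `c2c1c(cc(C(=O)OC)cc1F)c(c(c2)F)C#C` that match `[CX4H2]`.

0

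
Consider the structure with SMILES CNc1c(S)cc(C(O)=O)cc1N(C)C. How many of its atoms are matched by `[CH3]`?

The query [CH3] means: aliphatic carbon with exactly three hydrogens.
Check the 15 heavy atoms by environment: 4× c (aromatic, H0) → no; 2× c (aromatic, H1) → no; 1× N (H1) → no; 3× C (H3) → match; 1× N (H0) → no; 1× C (H0) → no; 1× O (H0) → no; 1× O (H1) → no; 1× S (H1) → no.
That gives 3 matching atoms.

3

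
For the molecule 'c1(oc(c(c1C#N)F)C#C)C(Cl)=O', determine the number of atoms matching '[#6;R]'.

4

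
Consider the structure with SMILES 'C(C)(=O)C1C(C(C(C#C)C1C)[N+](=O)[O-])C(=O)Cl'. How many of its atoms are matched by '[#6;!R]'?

6

Check the 17 heavy atoms by environment: 5× C (in 5-ring) → no; 6× C (acyclic) → match; 3× O (acyclic) → no; 1× N (charge +1, acyclic) → no; 1× O (charge -1, acyclic) → no; 1× Cl (acyclic) → no.
That gives 6 matching atoms.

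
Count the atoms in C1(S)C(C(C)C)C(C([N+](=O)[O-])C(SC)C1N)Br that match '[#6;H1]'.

7

Check the 17 heavy atoms by environment: 7× C (H1) → match; 1× N (H2) → no; 1× S (H1) → no; 1× N (charge +1, H0) → no; 1× O (charge -1, H0) → no; 1× O (H0) → no; 1× S (H0) → no; 3× C (H3) → no; 1× Br (H0) → no.
That gives 7 matching atoms.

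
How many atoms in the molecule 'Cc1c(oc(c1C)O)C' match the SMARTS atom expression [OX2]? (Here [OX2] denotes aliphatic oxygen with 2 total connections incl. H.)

1

The query [OX2] means: aliphatic oxygen with two total connections — ether, hydroxyl, or ester single-bond O.
Check the 9 heavy atoms by environment: 1× o (aromatic, X2) → no; 4× c (aromatic, X3) → no; 3× C (X4) → no; 1× O (X2) → match.
That gives 1 matching atom.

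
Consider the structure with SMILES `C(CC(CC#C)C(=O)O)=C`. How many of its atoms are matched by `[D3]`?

The query [D3] means: atom with exactly three heavy-atom neighbours.
Check the 10 heavy atoms by environment: 4× C (D2) → no; 2× C (D3) → match; 2× C (D1) → no; 2× O (D1) → no.
That gives 2 matching atoms.

2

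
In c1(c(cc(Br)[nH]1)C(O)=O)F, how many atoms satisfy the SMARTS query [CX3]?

1

The query [CX3] means: C with X3: aliphatic carbon with exactly 3 total connections.
Check the 10 heavy atoms by environment: 1× n (aromatic, X3) → no; 4× c (aromatic, X3) → no; 1× Br (X1) → no; 1× F (X1) → no; 1× C (X3) → match; 1× O (X1) → no; 1× O (X2) → no.
That gives 1 matching atom.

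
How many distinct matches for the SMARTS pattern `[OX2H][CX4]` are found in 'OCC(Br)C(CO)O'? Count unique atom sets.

3

[OX2H][CX4] is the SMARTS for an aliphatic alcohol: a hydroxyl oxygen bound to an sp3 (X4) carbon.
The molecule carries 3 separate instances of a hydroxyl group (-OH) meeting every constraint; each maps to a distinct set of atoms, giving 3 matches.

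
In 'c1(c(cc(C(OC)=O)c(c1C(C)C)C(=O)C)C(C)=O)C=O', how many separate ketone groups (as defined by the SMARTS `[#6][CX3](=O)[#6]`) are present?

[#6][CX3](=O)[#6] is the SMARTS for a ketone: a carbonyl carbon (no H) flanked by two carbons.
The molecule carries 2 separate instances of an acetyl/ketone group (-C(=O)CH3) meeting every constraint; each maps to a distinct set of atoms, giving 2 matches.

2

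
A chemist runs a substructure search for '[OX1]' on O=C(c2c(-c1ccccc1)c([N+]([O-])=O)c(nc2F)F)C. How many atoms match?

3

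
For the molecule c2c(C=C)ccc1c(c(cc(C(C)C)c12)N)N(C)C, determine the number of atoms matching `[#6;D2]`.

5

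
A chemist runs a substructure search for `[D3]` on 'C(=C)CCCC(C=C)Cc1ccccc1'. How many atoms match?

The query [D3] means: atom with exactly three heavy-atom neighbours.
Check the 15 heavy atoms by environment: 6× C (D2) → no; 1× C (D3) → match; 1× c (aromatic, D3) → match; 5× c (aromatic, D2) → no; 2× C (D1) → no.
Summing the matching environments: 1 + 1 = 2 matching atoms.

2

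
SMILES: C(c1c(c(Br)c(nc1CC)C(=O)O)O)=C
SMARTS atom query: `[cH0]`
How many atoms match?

5

The query [cH0] means: aromatic carbon with no attached hydrogen (substituted or ring-fusion).
Check the 15 heavy atoms by environment: 1× n (aromatic, H0) → no; 5× c (aromatic, H0) → match; 1× C (H0) → no; 1× O (H0) → no; 2× O (H1) → no; 1× C (H1) → no; 2× C (H2) → no; 1× C (H3) → no; 1× Br (H0) → no.
That gives 5 matching atoms.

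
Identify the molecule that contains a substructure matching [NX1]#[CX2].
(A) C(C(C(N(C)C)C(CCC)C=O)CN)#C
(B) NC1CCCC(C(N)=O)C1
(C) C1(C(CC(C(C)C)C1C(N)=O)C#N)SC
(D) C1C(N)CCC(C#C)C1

C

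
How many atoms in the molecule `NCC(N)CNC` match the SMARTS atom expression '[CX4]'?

4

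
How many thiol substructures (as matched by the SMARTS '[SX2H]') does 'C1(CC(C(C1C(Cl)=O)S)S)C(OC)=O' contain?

[SX2H] is the SMARTS for a thiol: an aliphatic sulfur with two connections, one being H.
The molecule carries 2 separate instances of a thiol (-SH) meeting every constraint; each maps to a distinct set of atoms, giving 2 matches.

2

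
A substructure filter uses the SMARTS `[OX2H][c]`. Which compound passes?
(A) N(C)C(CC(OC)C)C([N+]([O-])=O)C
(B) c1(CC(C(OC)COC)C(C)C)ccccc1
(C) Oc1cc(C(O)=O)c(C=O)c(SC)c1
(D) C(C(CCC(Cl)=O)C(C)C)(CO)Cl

C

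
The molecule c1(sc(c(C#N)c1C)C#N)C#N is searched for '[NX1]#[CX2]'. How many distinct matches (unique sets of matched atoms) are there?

3

[NX1]#[CX2] is the SMARTS for a nitrile: a nitrogen triple-bonded to a two-connected carbon.
The molecule carries 3 separate instances of a nitrile (-C#N) meeting every constraint; each maps to a distinct set of atoms, giving 3 matches.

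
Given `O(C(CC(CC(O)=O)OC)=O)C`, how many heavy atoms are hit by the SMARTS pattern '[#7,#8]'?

5

The query [#7,#8] means: nitrogen or oxygen (comma = OR).
Check the 12 heavy atoms by environment: 7× C → no; 5× O → match.
That gives 5 matching atoms.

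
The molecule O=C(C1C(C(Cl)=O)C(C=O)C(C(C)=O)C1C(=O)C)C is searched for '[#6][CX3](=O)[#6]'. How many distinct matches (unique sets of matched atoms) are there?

3

[#6][CX3](=O)[#6] is the SMARTS for a ketone: a carbonyl carbon (no H) flanked by two carbons.
The molecule carries 3 separate instances of an acetyl/ketone group (-C(=O)CH3) meeting every constraint; each maps to a distinct set of atoms, giving 3 matches.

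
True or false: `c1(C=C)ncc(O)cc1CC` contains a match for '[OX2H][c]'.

The pattern [OX2H][c] describes a hydroxyl oxygen attached to an aromatic carbon — a phenol.
The molecule carries a hydroxyl group (-OH), whose atoms satisfy every constraint of the query, so the pattern matches.

True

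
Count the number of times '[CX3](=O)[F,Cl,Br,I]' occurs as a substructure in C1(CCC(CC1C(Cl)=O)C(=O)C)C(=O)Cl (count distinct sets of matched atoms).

2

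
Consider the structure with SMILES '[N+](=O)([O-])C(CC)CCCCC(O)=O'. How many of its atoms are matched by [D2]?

5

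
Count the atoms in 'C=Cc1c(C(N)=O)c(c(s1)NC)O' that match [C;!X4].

The query [C;!X4] means: aliphatic carbon that does not have four total connections.
Check the 13 heavy atoms by environment: 1× s (aromatic, X2) → no; 4× c (aromatic, X3) → no; 1× O (X2) → no; 2× N (X3) → no; 1× C (X4) → no; 3× C (X3) → match; 1× O (X1) → no.
That gives 3 matching atoms.

3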